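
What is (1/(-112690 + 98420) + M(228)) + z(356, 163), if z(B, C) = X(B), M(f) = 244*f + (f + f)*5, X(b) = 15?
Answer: 826618289/14270 ≈ 57927.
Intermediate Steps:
M(f) = 254*f (M(f) = 244*f + (2*f)*5 = 244*f + 10*f = 254*f)
z(B, C) = 15
(1/(-112690 + 98420) + M(228)) + z(356, 163) = (1/(-112690 + 98420) + 254*228) + 15 = (1/(-14270) + 57912) + 15 = (-1/14270 + 57912) + 15 = 826404239/14270 + 15 = 826618289/14270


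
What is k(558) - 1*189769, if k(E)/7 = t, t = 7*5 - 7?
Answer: -189573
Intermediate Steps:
t = 28 (t = 35 - 7 = 28)
k(E) = 196 (k(E) = 7*28 = 196)
k(558) - 1*189769 = 196 - 1*189769 = 196 - 189769 = -189573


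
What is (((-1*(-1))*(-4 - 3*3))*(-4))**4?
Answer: 7311616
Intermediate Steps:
(((-1*(-1))*(-4 - 3*3))*(-4))**4 = ((1*(-4 - 9))*(-4))**4 = ((1*(-13))*(-4))**4 = (-13*(-4))**4 = 52**4 = 7311616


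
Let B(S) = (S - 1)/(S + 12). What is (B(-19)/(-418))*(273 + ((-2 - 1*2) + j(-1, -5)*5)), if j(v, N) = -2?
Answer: -370/209 ≈ -1.7703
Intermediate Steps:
B(S) = (-1 + S)/(12 + S)
(B(-19)/(-418))*(273 + ((-2 - 1*2) + j(-1, -5)*5)) = (((-1 - 19)/(12 - 19))/(-418))*(273 + ((-2 - 1*2) - 2*5)) = ((-20/(-7))*(-1/418))*(273 + ((-2 - 2) - 10)) = (-⅐*(-20)*(-1/418))*(273 + (-4 - 10)) = ((20/7)*(-1/418))*(273 - 14) = -10/1463*259 = -370/209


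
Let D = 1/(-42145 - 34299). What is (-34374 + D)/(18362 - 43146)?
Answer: 2627686057/1894588096 ≈ 1.3869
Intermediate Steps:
D = -1/76444 (D = 1/(-76444) = -1/76444 ≈ -1.3081e-5)
(-34374 + D)/(18362 - 43146) = (-34374 - 1/76444)/(18362 - 43146) = -2627686057/76444/(-24784) = -2627686057/76444*(-1/24784) = 2627686057/1894588096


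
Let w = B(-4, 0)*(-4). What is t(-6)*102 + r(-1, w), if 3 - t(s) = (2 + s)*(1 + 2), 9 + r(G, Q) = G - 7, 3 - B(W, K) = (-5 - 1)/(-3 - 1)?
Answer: 1513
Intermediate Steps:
B(W, K) = 3/2 (B(W, K) = 3 - (-5 - 1)/(-3 - 1) = 3 - (-6)/(-4) = 3 - (-6)*(-1)/4 = 3 - 1*3/2 = 3 - 3/2 = 3/2)
w = -6 (w = (3/2)*(-4) = -6)
r(G, Q) = -16 + G (r(G, Q) = -9 + (G - 7) = -9 + (-7 + G) = -16 + G)
t(s) = -3 - 3*s (t(s) = 3 - (2 + s)*(1 + 2) = 3 - (2 + s)*3 = 3 - (6 + 3*s) = 3 + (-6 - 3*s) = -3 - 3*s)
t(-6)*102 + r(-1, w) = (-3 - 3*(-6))*102 + (-16 - 1) = (-3 + 18)*102 - 17 = 15*102 - 17 = 1530 - 17 = 1513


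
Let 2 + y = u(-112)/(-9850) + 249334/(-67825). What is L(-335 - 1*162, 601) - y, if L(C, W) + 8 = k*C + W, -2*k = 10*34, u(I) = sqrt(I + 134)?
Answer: 5771139459/67825 + sqrt(22)/9850 ≈ 85089.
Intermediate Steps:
u(I) = sqrt(134 + I)
k = -170 (k = -5*34 = -1/2*340 = -170)
L(C, W) = -8 + W - 170*C (L(C, W) = -8 + (-170*C + W) = -8 + (W - 170*C) = -8 + W - 170*C)
y = -384984/67825 - sqrt(22)/9850 (y = -2 + (sqrt(134 - 112)/(-9850) + 249334/(-67825)) = -2 + (sqrt(22)*(-1/9850) + 249334*(-1/67825)) = -2 + (-sqrt(22)/9850 - 249334/67825) = -2 + (-249334/67825 - sqrt(22)/9850) = -384984/67825 - sqrt(22)/9850 ≈ -5.6766)
L(-335 - 1*162, 601) - y = (-8 + 601 - 170*(-335 - 1*162)) - (-384984/67825 - sqrt(22)/9850) = (-8 + 601 - 170*(-335 - 162)) + (384984/67825 + sqrt(22)/9850) = (-8 + 601 - 170*(-497)) + (384984/67825 + sqrt(22)/9850) = (-8 + 601 + 84490) + (384984/67825 + sqrt(22)/9850) = 85083 + (384984/67825 + sqrt(22)/9850) = 5771139459/67825 + sqrt(22)/9850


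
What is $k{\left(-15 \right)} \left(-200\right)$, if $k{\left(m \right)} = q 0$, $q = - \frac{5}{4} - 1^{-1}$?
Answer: $0$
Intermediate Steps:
$q = - \frac{9}{4}$ ($q = \left(-5\right) \frac{1}{4} - 1 = - \frac{5}{4} - 1 = - \frac{9}{4} \approx -2.25$)
$k{\left(m \right)} = 0$ ($k{\left(m \right)} = \left(- \frac{9}{4}\right) 0 = 0$)
$k{\left(-15 \right)} \left(-200\right) = 0 \left(-200\right) = 0$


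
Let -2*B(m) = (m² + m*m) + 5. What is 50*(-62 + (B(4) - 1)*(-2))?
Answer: -1150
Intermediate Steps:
B(m) = -5/2 - m² (B(m) = -((m² + m*m) + 5)/2 = -((m² + m²) + 5)/2 = -(2*m² + 5)/2 = -(5 + 2*m²)/2 = -5/2 - m²)
50*(-62 + (B(4) - 1)*(-2)) = 50*(-62 + ((-5/2 - 1*4²) - 1)*(-2)) = 50*(-62 + ((-5/2 - 1*16) - 1)*(-2)) = 50*(-62 + ((-5/2 - 16) - 1)*(-2)) = 50*(-62 + (-37/2 - 1)*(-2)) = 50*(-62 - 39/2*(-2)) = 50*(-62 + 39) = 50*(-23) = -1150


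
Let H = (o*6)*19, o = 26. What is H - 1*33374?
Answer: -30410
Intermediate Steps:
H = 2964 (H = (26*6)*19 = 156*19 = 2964)
H - 1*33374 = 2964 - 1*33374 = 2964 - 33374 = -30410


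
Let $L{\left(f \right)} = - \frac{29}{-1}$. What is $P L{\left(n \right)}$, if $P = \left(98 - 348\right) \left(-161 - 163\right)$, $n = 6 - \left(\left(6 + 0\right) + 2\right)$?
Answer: $2349000$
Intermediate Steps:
$n = -2$ ($n = 6 - \left(6 + 2\right) = 6 - 8 = -2$)
$P = 81000$ ($P = \left(-250\right) \left(-324\right) = 81000$)
$L{\left(f \right)} = 29$ ($L{\left(f \right)} = \left(-29\right) \left(-1\right) = 29$)
$P L{\left(n \right)} = 81000 \cdot 29 = 2349000$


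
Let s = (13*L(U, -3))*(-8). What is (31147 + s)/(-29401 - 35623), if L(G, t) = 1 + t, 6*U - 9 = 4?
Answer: -31355/65024 ≈ -0.48221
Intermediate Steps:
U = 13/6 (U = 3/2 + (1/6)*4 = 3/2 + 2/3 = 13/6 ≈ 2.1667)
s = 208 (s = (13*(1 - 3))*(-8) = (13*(-2))*(-8) = -26*(-8) = 208)
(31147 + s)/(-29401 - 35623) = (31147 + 208)/(-29401 - 35623) = 31355/(-65024) = 31355*(-1/65024) = -31355/65024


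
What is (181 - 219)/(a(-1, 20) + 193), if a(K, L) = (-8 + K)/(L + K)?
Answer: -361/1829 ≈ -0.19738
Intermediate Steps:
a(K, L) = (-8 + K)/(K + L)
(181 - 219)/(a(-1, 20) + 193) = (181 - 219)/((-8 - 1)/(-1 + 20) + 193) = -38/(-9/19 + 193) = -38/3658/19 = -38*19/3658 = -361/1829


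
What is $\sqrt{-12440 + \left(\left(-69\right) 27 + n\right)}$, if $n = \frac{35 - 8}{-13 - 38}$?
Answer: $\frac{2 i \sqrt{1033430}}{17} \approx 119.6 i$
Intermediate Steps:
$n = - \frac{9}{17}$ ($n = \frac{27}{-51} = 27 \left(- \frac{1}{51}\right) = - \frac{9}{17} \approx -0.52941$)
$\sqrt{-12440 + \left(\left(-69\right) 27 + n\right)} = \sqrt{-12440 - \frac{31680}{17}} = \sqrt{- \frac{243160}{17}} = \frac{2 i \sqrt{1033430}}{17}$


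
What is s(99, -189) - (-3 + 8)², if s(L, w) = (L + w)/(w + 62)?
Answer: -3085/127 ≈ -24.291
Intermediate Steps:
s(L, w) = (L + w)/(62 + w)
s(99, -189) - (-3 + 8)² = (99 - 189)/(62 - 189) - (-3 + 8)² = -90/(-127) - 1*5² = -1/127*(-90) - 1*25 = 90/127 - 25 = -3085/127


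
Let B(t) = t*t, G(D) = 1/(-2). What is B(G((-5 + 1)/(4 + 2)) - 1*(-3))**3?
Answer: 15625/64 ≈ 244.14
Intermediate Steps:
G(D) = -1/2
B(t) = t**2
B(G((-5 + 1)/(4 + 2)) - 1*(-3))**3 = ((-1/2 - 1*(-3))**2)**3 = ((-1/2 + 3)**2)**3 = ((5/2)**2)**3 = (25/4)**3 = 15625/64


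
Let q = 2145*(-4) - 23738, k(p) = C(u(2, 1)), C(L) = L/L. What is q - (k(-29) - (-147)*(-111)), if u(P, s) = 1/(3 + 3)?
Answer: -16002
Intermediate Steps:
u(P, s) = 1/6
C(L) = 1
k(p) = 1
q = -32318 (q = -8580 - 23738 = -32318)
q - (k(-29) - (-147)*(-111)) = -32318 - (1 - (-147)*(-111)) = -32318 - (1 - 1*16317) = -32318 - (1 - 16317) = -32318 - 1*(-16316) = -32318 + 16316 = -16002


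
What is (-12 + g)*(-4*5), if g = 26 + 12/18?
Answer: -880/3 ≈ -293.33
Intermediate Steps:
g = 80/3 (g = 26 + 12*(1/18) = 26 + 2/3 = 80/3 ≈ 26.667)
(-12 + g)*(-4*5) = (-12 + 80/3)*(-4*5) = (44/3)*(-20) = -880/3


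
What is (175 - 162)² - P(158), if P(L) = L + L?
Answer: -147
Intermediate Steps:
P(L) = 2*L
(175 - 162)² - P(158) = (175 - 162)² - 2*158 = 13² - 1*316 = 169 - 316 = -147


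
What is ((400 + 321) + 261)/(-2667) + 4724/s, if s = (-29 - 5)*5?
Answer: -6382924/226695 ≈ -28.156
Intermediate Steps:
s = -170 (s = -34*5 = -170)
((400 + 321) + 261)/(-2667) + 4724/s = ((400 + 321) + 261)/(-2667) + 4724/(-170) = (721 + 261)*(-1/2667) + 4724*(-1/170) = 982*(-1/2667) - 2362/85 = -982/2667 - 2362/85 = -6382924/226695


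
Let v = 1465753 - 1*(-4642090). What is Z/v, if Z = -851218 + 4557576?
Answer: 3706358/6107843 ≈ 0.60682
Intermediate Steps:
Z = 3706358
v = 6107843 (v = 1465753 + 4642090 = 6107843)
Z/v = 3706358/6107843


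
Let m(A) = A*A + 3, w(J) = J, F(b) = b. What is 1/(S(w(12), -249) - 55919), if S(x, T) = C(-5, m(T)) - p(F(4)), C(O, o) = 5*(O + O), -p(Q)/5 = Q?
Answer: -1/55949 ≈ -1.7873e-5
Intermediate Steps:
m(A) = 3 + A² (m(A) = A² + 3 = 3 + A²)
p(Q) = -5*Q
C(O, o) = 10*O (C(O, o) = 5*(2*O) = 10*O)
S(x, T) = -30 (S(x, T) = 10*(-5) - (-5)*4 = -50 - 1*(-20) = -50 + 20 = -30)
1/(S(w(12), -249) - 55919) = 1/(-30 - 55919) = 1/(-55949) = -1/55949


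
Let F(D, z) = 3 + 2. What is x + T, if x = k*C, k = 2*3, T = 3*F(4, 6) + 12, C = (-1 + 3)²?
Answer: 51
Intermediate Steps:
F(D, z) = 5
C = 4 (C = 2² = 4)
T = 27 (T = 3*5 + 12 = 15 + 12 = 27)
k = 6
x = 24 (x = 6*4 = 24)
x + T = 24 + 27 = 51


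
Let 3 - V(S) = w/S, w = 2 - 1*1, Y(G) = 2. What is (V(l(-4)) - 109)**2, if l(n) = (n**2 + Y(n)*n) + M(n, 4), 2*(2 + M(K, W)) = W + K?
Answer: 405769/36 ≈ 11271.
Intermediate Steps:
M(K, W) = -2 + K/2 + W/2 (M(K, W) = -2 + (W + K)/2 = -2 + (K + W)/2 = -2 + (K/2 + W/2) = -2 + K/2 + W/2)
l(n) = n**2 + 5*n/2 (l(n) = (n**2 + 2*n) + (-2 + n/2 + (1/2)*4) = (n**2 + 2*n) + (-2 + n/2 + 2) = (n**2 + 2*n) + n/2 = n**2 + 5*n/2)
w = 1 (w = 2 - 1 = 1)
V(S) = 3 - 1/S
(V(l(-4)) - 109)**2 = ((3 - 1/((1/2)*(-4)*(5 + 2*(-4)))) - 109)**2 = ((3 - 1/((1/2)*(-4)*(5 - 8))) - 109)**2 = ((3 - 1/((1/2)*(-4)*(-3))) - 109)**2 = ((3 - 1/6) - 109)**2 = (17/6 - 109)**2 = (-637/6)**2 = 405769/36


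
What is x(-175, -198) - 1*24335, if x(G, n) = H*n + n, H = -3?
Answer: -23939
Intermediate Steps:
x(G, n) = -2*n (x(G, n) = -3*n + n = -2*n)
x(-175, -198) - 1*24335 = -2*(-198) - 1*24335 = 396 - 24335 = -23939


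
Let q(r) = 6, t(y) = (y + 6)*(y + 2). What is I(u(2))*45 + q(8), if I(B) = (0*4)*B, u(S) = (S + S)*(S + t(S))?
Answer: 6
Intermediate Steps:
t(y) = (2 + y)*(6 + y) (t(y) = (6 + y)*(2 + y) = (2 + y)*(6 + y))
u(S) = 2*S*(12 + S² + 9*S) (u(S) = (S + S)*(S + (12 + S² + 8*S)) = (2*S)*(12 + S² + 9*S) = 2*S*(12 + S² + 9*S))
I(B) = 0 (I(B) = 0*B = 0)
I(u(2))*45 + q(8) = 0*45 + 6 = 0 + 6 = 6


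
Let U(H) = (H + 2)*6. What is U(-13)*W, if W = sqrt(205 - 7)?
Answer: -198*sqrt(22) ≈ -928.70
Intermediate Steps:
U(H) = 12 + 6*H (U(H) = (2 + H)*6 = 12 + 6*H)
W = 3*sqrt(22) (W = sqrt(198) = 3*sqrt(22) ≈ 14.071)
U(-13)*W = (12 + 6*(-13))*(3*sqrt(22)) = (12 - 78)*(3*sqrt(22)) = -198*sqrt(22)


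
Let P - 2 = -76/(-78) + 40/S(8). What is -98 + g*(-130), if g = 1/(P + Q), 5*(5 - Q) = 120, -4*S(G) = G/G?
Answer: -133540/1373 ≈ -97.261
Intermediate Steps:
S(G) = -¼ (S(G) = -G/(4*G) = -¼*1 = -¼)
Q = -19 (Q = 5 - ⅕*120 = 5 - 24 = -19)
P = -6124/39 (P = 2 + (-76/(-78) + 40/(-¼)) = 2 + (-76*(-1/78) + 40*(-4)) = 2 + (38/39 - 160) = 2 - 6202/39 = -6124/39 ≈ -157.03)
g = -39/6865 (g = 1/(-6124/39 - 19) = 1/(-6865/39) = -39/6865 ≈ -0.0056810)
-98 + g*(-130) = -98 - 39/6865*(-130) = -98 + 1014/1373 = -133540/1373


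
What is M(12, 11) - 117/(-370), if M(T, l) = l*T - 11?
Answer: 44887/370 ≈ 121.32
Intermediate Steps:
M(T, l) = -11 + T*l (M(T, l) = T*l - 11 = -11 + T*l)
M(12, 11) - 117/(-370) = (-11 + 12*11) - 117/(-370) = (-11 + 132) - 117*(-1)/370 = 121 - 1*(-117/370) = 121 + 117/370 = 44887/370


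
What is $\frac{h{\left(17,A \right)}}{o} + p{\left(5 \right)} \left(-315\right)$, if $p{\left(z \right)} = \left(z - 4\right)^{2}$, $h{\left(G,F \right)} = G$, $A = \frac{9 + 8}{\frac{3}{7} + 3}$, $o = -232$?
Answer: $- \frac{73097}{232} \approx -315.07$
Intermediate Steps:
$A = \frac{119}{24}$ ($A = \frac{17}{3 \cdot \frac{1}{7} + 3} = \frac{17}{\frac{3}{7} + 3} = \frac{17}{\frac{24}{7}} = 17 \cdot \frac{7}{24} = \frac{119}{24} \approx 4.9583$)
$p{\left(z \right)} = \left(-4 + z\right)^{2}$
$\frac{h{\left(17,A \right)}}{o} + p{\left(5 \right)} \left(-315\right) = \frac{17}{-232} + \left(-4 + 5\right)^{2} \left(-315\right) = 17 \left(- \frac{1}{232}\right) + 1^{2} \left(-315\right) = - \frac{17}{232} + 1 \left(-315\right) = - \frac{17}{232} - 315 = - \frac{73097}{232}$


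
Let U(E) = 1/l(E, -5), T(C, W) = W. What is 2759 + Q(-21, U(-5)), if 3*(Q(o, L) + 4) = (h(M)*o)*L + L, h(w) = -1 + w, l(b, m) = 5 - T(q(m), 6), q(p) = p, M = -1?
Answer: 8222/3 ≈ 2740.7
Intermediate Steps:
l(b, m) = -1 (l(b, m) = 5 - 1*6 = 5 - 6 = -1)
U(E) = -1 (U(E) = 1/(-1) = -1)
Q(o, L) = -4 + L/3 - 2*L*o/3 (Q(o, L) = -4 + (((-1 - 1)*o)*L + L)/3 = -4 + ((-2*o)*L + L)/3 = -4 + (-2*L*o + L)/3 = -4 + (L - 2*L*o)/3 = -4 + (L/3 - 2*L*o/3) = -4 + L/3 - 2*L*o/3)
2759 + Q(-21, U(-5)) = 2759 + (-4 + (1/3)*(-1) - 2/3*(-1)*(-21)) = 2759 + (-4 - 1/3 - 14) = 2759 - 55/3 = 8222/3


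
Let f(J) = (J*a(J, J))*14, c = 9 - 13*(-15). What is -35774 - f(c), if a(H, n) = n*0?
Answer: -35774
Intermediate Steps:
a(H, n) = 0
c = 204 (c = 9 + 195 = 204)
f(J) = 0 (f(J) = (J*0)*14 = 0*14 = 0)
-35774 - f(c) = -35774 - 1*0 = -35774 + 0 = -35774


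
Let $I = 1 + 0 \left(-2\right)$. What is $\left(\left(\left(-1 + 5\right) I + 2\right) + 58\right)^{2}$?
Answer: $4096$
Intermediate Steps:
$I = 1$ ($I = 1 + 0 = 1$)
$\left(\left(\left(-1 + 5\right) I + 2\right) + 58\right)^{2} = \left(\left(\left(-1 + 5\right) 1 + 2\right) + 58\right)^{2} = \left(\left(4 \cdot 1 + 2\right) + 58\right)^{2} = \left(\left(4 + 2\right) + 58\right)^{2} = \left(6 + 58\right)^{2} = 64^{2} = 4096$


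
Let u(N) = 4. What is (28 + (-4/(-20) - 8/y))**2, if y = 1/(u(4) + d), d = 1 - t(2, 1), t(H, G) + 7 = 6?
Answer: 9801/25 ≈ 392.04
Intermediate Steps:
t(H, G) = -1 (t(H, G) = -7 + 6 = -1)
d = 2 (d = 1 - 1*(-1) = 1 + 1 = 2)
y = 1/6 (y = 1/(4 + 2) = 1/6 ≈ 0.16667)
(28 + (-4/(-20) - 8/y))**2 = (28 + (-4/(-20) - 8/1/6))**2 = (28 + (-4*(-1/20) - 8*6))**2 = (28 + (1/5 - 48))**2 = (28 - 239/5)**2 = (-99/5)**2 = 9801/25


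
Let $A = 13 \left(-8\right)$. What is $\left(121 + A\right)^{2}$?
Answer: $289$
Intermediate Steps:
$A = -104$
$\left(121 + A\right)^{2} = \left(121 - 104\right)^{2} = 17^{2} = 289$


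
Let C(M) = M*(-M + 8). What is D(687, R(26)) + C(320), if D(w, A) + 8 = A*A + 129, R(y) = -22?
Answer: -99235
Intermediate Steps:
C(M) = M*(8 - M)
D(w, A) = 121 + A² (D(w, A) = -8 + (A*A + 129) = -8 + (A² + 129) = -8 + (129 + A²) = 121 + A²)
D(687, R(26)) + C(320) = (121 + (-22)²) + 320*(8 - 1*320) = (121 + 484) + 320*(8 - 320) = 605 + 320*(-312) = 605 - 99840 = -99235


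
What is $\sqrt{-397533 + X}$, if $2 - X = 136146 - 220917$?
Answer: $2 i \sqrt{78190} \approx 559.25 i$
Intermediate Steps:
$X = 84773$ ($X = 2 - \left(136146 - 220917\right) = 2 - -84771 = 2 + 84771 = 84773$)
$\sqrt{-397533 + X} = \sqrt{-397533 + 84773} = \sqrt{-312760} = 2 i \sqrt{78190}$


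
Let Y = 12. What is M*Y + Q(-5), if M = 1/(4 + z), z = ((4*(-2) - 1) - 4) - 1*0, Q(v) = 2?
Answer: 2/3 ≈ 0.66667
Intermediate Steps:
z = -13 (z = ((-8 - 1) - 4) + 0 = (-9 - 4) + 0 = -13 + 0 = -13)
M = -1/9 (M = 1/(4 - 13) = 1/(-9) = -1/9 ≈ -0.11111)
M*Y + Q(-5) = -1/9*12 + 2 = -4/3 + 2 = 2/3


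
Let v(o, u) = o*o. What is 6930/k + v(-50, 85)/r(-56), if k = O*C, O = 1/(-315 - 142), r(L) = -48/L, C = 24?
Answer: -1548505/12 ≈ -1.2904e+5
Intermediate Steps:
O = -1/457 (O = 1/(-457) = -1/457 ≈ -0.0021882)
v(o, u) = o**2
k = -24/457 (k = -1/457*24 = -24/457 ≈ -0.052516)
6930/k + v(-50, 85)/r(-56) = 6930/(-24/457) + (-50)**2/((-48/(-56))) = 6930*(-457/24) + 2500/((-48*(-1/56))) = -527835/4 + 2500/(6/7) = -527835/4 + 2500*(7/6) = -527835/4 + 8750/3 = -1548505/12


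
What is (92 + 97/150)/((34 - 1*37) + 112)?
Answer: 13897/16350 ≈ 0.84997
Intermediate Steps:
(92 + 97/150)/((34 - 1*37) + 112) = (92 + 97*(1/150))/((34 - 37) + 112) = (92 + 97/150)/(-3 + 112) = (13897/150)/109 = (1/109)*(13897/150) = 13897/16350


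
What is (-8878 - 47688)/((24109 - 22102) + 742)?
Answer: -56566/2749 ≈ -20.577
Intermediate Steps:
(-8878 - 47688)/((24109 - 22102) + 742) = -56566/(2007 + 742) = -56566/2749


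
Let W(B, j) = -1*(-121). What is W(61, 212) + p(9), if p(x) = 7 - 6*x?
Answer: 74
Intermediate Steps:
W(B, j) = 121
W(61, 212) + p(9) = 121 + (7 - 6*9) = 121 + (7 - 54) = 121 - 47 = 74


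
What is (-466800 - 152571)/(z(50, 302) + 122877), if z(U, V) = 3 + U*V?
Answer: -619371/137980 ≈ -4.4888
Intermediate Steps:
(-466800 - 152571)/(z(50, 302) + 122877) = (-466800 - 152571)/((3 + 50*302) + 122877) = -619371/((3 + 15100) + 122877) = -619371/(15103 + 122877) = -619371/137980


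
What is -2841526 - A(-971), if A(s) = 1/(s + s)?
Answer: -5518243491/1942 ≈ -2.8415e+6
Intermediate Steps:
A(s) = 1/(2*s)
-2841526 - A(-971) = -2841526 - 1/(2*(-971)) = -2841526 - (-1)/(2*971) = -2841526 - 1*(-1/1942) = -2841526 + 1/1942 = -5518243491/1942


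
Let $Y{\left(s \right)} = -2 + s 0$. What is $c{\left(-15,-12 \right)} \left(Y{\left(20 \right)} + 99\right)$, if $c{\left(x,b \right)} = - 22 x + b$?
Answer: $30846$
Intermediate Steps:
$c{\left(x,b \right)} = b - 22 x$
$Y{\left(s \right)} = -2$ ($Y{\left(s \right)} = -2 + 0 = -2$)
$c{\left(-15,-12 \right)} \left(Y{\left(20 \right)} + 99\right) = \left(-12 - -330\right) \left(-2 + 99\right) = \left(-12 + 330\right) 97 = 318 \cdot 97 = 30846$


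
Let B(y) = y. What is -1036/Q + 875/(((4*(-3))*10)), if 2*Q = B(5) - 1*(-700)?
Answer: -57701/5640 ≈ -10.231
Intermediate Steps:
Q = 705/2 (Q = (5 - 1*(-700))/2 = (5 + 700)/2 = (½)*705 = 705/2 ≈ 352.50)
-1036/Q + 875/(((4*(-3))*10)) = -1036/705/2 + 875/(((4*(-3))*10)) = -1036*2/705 + 875/((-12*10)) = -2072/705 + 875/(-120) = -2072/705 + 875*(-1/120) = -2072/705 - 175/24 = -57701/5640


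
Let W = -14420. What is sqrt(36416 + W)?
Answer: 6*sqrt(611) ≈ 148.31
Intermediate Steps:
sqrt(36416 + W) = sqrt(36416 - 14420) = sqrt(21996) = 6*sqrt(611)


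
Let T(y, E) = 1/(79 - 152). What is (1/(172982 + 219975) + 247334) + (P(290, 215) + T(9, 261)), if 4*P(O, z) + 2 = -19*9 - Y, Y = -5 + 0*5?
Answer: 7093783545528/28685861 ≈ 2.4729e+5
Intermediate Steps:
Y = -5 (Y = -5 + 0 = -5)
T(y, E) = -1/73 (T(y, E) = 1/(-73) = -1/73)
P(O, z) = -42 (P(O, z) = -½ + (-19*9 - 1*(-5))/4 = -½ + (-171 + 5)/4 = -½ + (¼)*(-166) = -½ - 83/2 = -42)
(1/(172982 + 219975) + 247334) + (P(290, 215) + T(9, 261)) = (1/(172982 + 219975) + 247334) + (-42 - 1/73) = (1/392957 + 247334) - 3067/73 = 97191626639/392957 - 3067/73 = 7093783545528/28685861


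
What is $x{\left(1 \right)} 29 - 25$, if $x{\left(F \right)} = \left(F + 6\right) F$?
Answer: $178$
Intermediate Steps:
$x{\left(F \right)} = F \left(6 + F\right)$ ($x{\left(F \right)} = \left(6 + F\right) F = F \left(6 + F\right)$)
$x{\left(1 \right)} 29 - 25 = 1 \left(6 + 1\right) 29 - 25 = 1 \cdot 7 \cdot 29 - 25 = 7 \cdot 29 - 25 = 203 - 25 = 178$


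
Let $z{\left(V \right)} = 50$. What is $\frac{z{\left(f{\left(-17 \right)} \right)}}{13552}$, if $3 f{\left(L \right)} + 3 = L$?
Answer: $\frac{25}{6776} \approx 0.0036895$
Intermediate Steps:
$f{\left(L \right)} = -1 + \frac{L}{3}$
$\frac{z{\left(f{\left(-17 \right)} \right)}}{13552} = \frac{50}{13552} = 50 \cdot \frac{1}{13552} = \frac{25}{6776}$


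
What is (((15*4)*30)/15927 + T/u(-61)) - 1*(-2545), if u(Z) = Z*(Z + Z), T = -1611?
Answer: 100547788411/39509578 ≈ 2544.9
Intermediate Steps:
u(Z) = 2*Z**2 (u(Z) = Z*(2*Z) = 2*Z**2)
(((15*4)*30)/15927 + T/u(-61)) - 1*(-2545) = (((15*4)*30)/15927 - 1611/(2*(-61)**2)) - 1*(-2545) = ((60*30)*(1/15927) - 1611/(2*3721)) + 2545 = (1800*(1/15927) - 1611/7442) + 2545 = (600/5309 - 1611*1/7442) + 2545 = (600/5309 - 1611/7442) + 2545 = -4087599/39509578 + 2545 = 100547788411/39509578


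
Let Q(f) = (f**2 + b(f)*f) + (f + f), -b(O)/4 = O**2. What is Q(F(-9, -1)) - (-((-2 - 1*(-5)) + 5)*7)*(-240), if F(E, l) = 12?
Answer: -20184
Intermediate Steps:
b(O) = -4*O**2
Q(f) = f**2 - 4*f**3 + 2*f (Q(f) = (f**2 + (-4*f**2)*f) + (f + f) = (f**2 - 4*f**3) + 2*f = f**2 - 4*f**3 + 2*f)
Q(F(-9, -1)) - (-((-2 - 1*(-5)) + 5)*7)*(-240) = 12*(2 + 12 - 4*12**2) - (-((-2 - 1*(-5)) + 5)*7)*(-240) = 12*(2 + 12 - 4*144) - (-((-2 + 5) + 5)*7)*(-240) = 12*(2 + 12 - 576) - (-(3 + 5)*7)*(-240) = 12*(-562) - (-8*7)*(-240) = -6744 - (-1*56)*(-240) = -6744 - (-56)*(-240) = -6744 - 1*13440 = -6744 - 13440 = -20184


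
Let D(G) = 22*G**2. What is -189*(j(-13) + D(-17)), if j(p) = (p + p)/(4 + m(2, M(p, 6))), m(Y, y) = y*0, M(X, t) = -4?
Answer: -2400867/2 ≈ -1.2004e+6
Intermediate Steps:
m(Y, y) = 0
j(p) = p/2 (j(p) = (p + p)/(4 + 0) = (2*p)/4 = (2*p)*(1/4) = p/2)
-189*(j(-13) + D(-17)) = -189*((1/2)*(-13) + 22*(-17)**2) = -189*(-13/2 + 22*289) = -189*(-13/2 + 6358) = -189*12703/2 = -2400867/2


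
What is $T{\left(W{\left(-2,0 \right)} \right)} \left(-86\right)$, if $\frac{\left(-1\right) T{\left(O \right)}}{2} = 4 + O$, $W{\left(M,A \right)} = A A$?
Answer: $688$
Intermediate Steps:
$W{\left(M,A \right)} = A^{2}$
$T{\left(O \right)} = -8 - 2 O$ ($T{\left(O \right)} = - 2 \left(4 + O\right) = -8 - 2 O$)
$T{\left(W{\left(-2,0 \right)} \right)} \left(-86\right) = \left(-8 - 2 \cdot 0^{2}\right) \left(-86\right) = \left(-8 - 0\right) \left(-86\right) = \left(-8 + 0\right) \left(-86\right) = \left(-8\right) \left(-86\right) = 688$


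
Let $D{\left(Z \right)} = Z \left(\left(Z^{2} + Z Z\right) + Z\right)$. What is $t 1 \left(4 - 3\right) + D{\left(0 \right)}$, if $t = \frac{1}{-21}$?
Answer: $- \frac{1}{21} \approx -0.047619$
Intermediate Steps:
$t = - \frac{1}{21} \approx -0.047619$
$D{\left(Z \right)} = Z \left(Z + 2 Z^{2}\right)$ ($D{\left(Z \right)} = Z \left(\left(Z^{2} + Z^{2}\right) + Z\right) = Z \left(2 Z^{2} + Z\right) = Z \left(Z + 2 Z^{2}\right)$)
$t 1 \left(4 - 3\right) + D{\left(0 \right)} = - \frac{1 \left(4 - 3\right)}{21} + 0^{2} \left(1 + 2 \cdot 0\right) = - \frac{1 \cdot 1}{21} + 0 \left(1 + 0\right) = \left(- \frac{1}{21}\right) 1 + 0 \cdot 1 = - \frac{1}{21} + 0 = - \frac{1}{21}$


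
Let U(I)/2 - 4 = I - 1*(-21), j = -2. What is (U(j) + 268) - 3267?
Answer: -2953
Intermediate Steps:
U(I) = 50 + 2*I (U(I) = 8 + 2*(I - 1*(-21)) = 8 + 2*(I + 21) = 8 + 2*(21 + I) = 8 + (42 + 2*I) = 50 + 2*I)
(U(j) + 268) - 3267 = ((50 + 2*(-2)) + 268) - 3267 = ((50 - 4) + 268) - 3267 = (46 + 268) - 3267 = 314 - 3267 = -2953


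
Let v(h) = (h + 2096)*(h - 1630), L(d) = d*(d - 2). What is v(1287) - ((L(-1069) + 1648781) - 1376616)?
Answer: -2577433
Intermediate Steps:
L(d) = d*(-2 + d)
v(h) = (-1630 + h)*(2096 + h) (v(h) = (2096 + h)*(-1630 + h) = (-1630 + h)*(2096 + h))
v(1287) - ((L(-1069) + 1648781) - 1376616) = (-3416480 + 1287² + 466*1287) - ((-1069*(-2 - 1069) + 1648781) - 1376616) = (-3416480 + 1656369 + 599742) - ((-1069*(-1071) + 1648781) - 1376616) = -1160369 - ((1144899 + 1648781) - 1376616) = -1160369 - (2793680 - 1376616) = -1160369 - 1*1417064 = -1160369 - 1417064 = -2577433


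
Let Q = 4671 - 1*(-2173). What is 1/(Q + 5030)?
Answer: 1/11874 ≈ 8.4218e-5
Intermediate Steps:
Q = 6844 (Q = 4671 + 2173 = 6844)
1/(Q + 5030) = 1/(6844 + 5030) = 1/11874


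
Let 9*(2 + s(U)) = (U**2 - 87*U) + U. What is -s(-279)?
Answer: -11313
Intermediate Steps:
s(U) = -2 - 86*U/9 + U**2/9 (s(U) = -2 + ((U**2 - 87*U) + U)/9 = -2 + (U**2 - 86*U)/9 = -2 + (-86*U/9 + U**2/9) = -2 - 86*U/9 + U**2/9)
-s(-279) = -(-2 - 86/9*(-279) + (1/9)*(-279)**2) = -(-2 + 2666 + (1/9)*77841) = -(-2 + 2666 + 8649) = -1*11313 = -11313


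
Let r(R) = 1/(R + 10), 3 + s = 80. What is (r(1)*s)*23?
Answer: 161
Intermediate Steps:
s = 77 (s = -3 + 80 = 77)
r(R) = 1/(10 + R)
(r(1)*s)*23 = (77/(10 + 1))*23 = (77/11)*23 = ((1/11)*77)*23 = 7*23 = 161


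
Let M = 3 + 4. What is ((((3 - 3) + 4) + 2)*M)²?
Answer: 1764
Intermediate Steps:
M = 7
((((3 - 3) + 4) + 2)*M)² = ((((3 - 3) + 4) + 2)*7)² = (((0 + 4) + 2)*7)² = ((4 + 2)*7)² = (6*7)² = 42² = 1764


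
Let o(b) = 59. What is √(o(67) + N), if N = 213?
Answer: 4*√17 ≈ 16.492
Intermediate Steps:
√(o(67) + N) = √(59 + 213) = √272 = 4*√17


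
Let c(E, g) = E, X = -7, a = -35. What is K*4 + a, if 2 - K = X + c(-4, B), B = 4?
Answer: 17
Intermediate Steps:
K = 13 (K = 2 - (-7 - 4) = 2 - 1*(-11) = 2 + 11 = 13)
K*4 + a = 13*4 - 35 = 52 - 35 = 17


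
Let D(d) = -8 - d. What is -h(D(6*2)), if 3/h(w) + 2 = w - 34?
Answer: 3/56 ≈ 0.053571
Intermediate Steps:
h(w) = 3/(-36 + w) (h(w) = 3/(-2 + (w - 34)) = 3/(-2 + (-34 + w)) = 3/(-36 + w))
-h(D(6*2)) = -3/(-36 + (-8 - 6*2)) = -3/(-36 + (-8 - 1*12)) = -3/(-36 + (-8 - 12)) = -3/(-36 - 20) = -3/(-56) = -3*(-1)/56 = -1*(-3/56) = 3/56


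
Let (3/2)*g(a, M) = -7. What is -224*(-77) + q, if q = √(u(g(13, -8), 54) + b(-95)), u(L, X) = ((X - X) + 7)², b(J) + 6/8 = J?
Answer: 17248 + I*√187/2 ≈ 17248.0 + 6.8374*I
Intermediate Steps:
b(J) = -¾ + J
g(a, M) = -14/3 (g(a, M) = (⅔)*(-7) = -14/3)
u(L, X) = 49 (u(L, X) = (0 + 7)² = 7² = 49)
q = I*√187/2 (q = √(49 + (-¾ - 95)) = √(49 - 383/4) = √(-187/4) = I*√187/2 ≈ 6.8374*I)
-224*(-77) + q = -224*(-77) + I*√187/2 = 17248 + I*√187/2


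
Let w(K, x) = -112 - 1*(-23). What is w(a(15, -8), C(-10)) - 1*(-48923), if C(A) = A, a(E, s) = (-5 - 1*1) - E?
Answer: 48834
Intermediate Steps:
a(E, s) = -6 - E (a(E, s) = (-5 - 1) - E = -6 - E)
w(K, x) = -89 (w(K, x) = -112 + 23 = -89)
w(a(15, -8), C(-10)) - 1*(-48923) = -89 - 1*(-48923) = -89 + 48923 = 48834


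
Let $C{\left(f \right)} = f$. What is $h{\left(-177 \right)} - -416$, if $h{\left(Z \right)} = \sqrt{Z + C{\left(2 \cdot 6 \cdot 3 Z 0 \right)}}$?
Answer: $416 + i \sqrt{177} \approx 416.0 + 13.304 i$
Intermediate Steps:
$h{\left(Z \right)} = \sqrt{Z}$ ($h{\left(Z \right)} = \sqrt{Z + 2 \cdot 6 \cdot 3 Z 0} = \sqrt{Z + 12 \cdot 0} = \sqrt{Z + 0} = \sqrt{Z}$)
$h{\left(-177 \right)} - -416 = \sqrt{-177} - -416 = i \sqrt{177} + \left(518 - 102\right) = i \sqrt{177} + 416 = 416 + i \sqrt{177}$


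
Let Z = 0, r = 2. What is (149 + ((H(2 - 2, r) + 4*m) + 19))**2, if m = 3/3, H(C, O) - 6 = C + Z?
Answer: 31684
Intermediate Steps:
H(C, O) = 6 + C (H(C, O) = 6 + (C + 0) = 6 + C)
m = 1 (m = 3*(1/3) = 1)
(149 + ((H(2 - 2, r) + 4*m) + 19))**2 = (149 + (((6 + (2 - 2)) + 4*1) + 19))**2 = (149 + (((6 + 0) + 4) + 19))**2 = (149 + ((6 + 4) + 19))**2 = (149 + (10 + 19))**2 = (149 + 29)**2 = 178**2 = 31684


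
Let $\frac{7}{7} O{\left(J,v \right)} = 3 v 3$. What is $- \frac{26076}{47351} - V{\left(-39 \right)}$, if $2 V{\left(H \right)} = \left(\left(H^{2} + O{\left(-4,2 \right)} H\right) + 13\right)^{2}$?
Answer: $- \frac{16388775388}{47351} \approx -3.4611 \cdot 10^{5}$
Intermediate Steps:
$O{\left(J,v \right)} = 9 v$ ($O{\left(J,v \right)} = 3 v 3 = 9 v$)
$V{\left(H \right)} = \frac{\left(13 + H^{2} + 18 H\right)^{2}}{2}$ ($V{\left(H \right)} = \frac{\left(\left(H^{2} + 9 \cdot 2 H\right) + 13\right)^{2}}{2} = \frac{\left(\left(H^{2} + 18 H\right) + 13\right)^{2}}{2} = \frac{\left(13 + H^{2} + 18 H\right)^{2}}{2}$)
$- \frac{26076}{47351} - V{\left(-39 \right)} = - \frac{26076}{47351} - \frac{\left(13 + \left(-39\right)^{2} + 18 \left(-39\right)\right)^{2}}{2} = - \frac{26076}{47351} - \frac{\left(13 + 1521 - 702\right)^{2}}{2} = \left(-1\right) \frac{26076}{47351} - \frac{832^{2}}{2} = - \frac{26076}{47351} - \frac{1}{2} \cdot 692224 = - \frac{26076}{47351} - 346112 = - \frac{16388775388}{47351}$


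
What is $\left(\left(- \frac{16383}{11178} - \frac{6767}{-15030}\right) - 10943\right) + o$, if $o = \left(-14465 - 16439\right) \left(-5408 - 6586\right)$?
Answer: $\frac{576587531973382}{1555605} \approx 3.7065 \cdot 10^{8}$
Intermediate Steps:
$o = 370662576$ ($o = \left(-30904\right) \left(-11994\right) = 370662576$)
$\left(\left(- \frac{16383}{11178} - \frac{6767}{-15030}\right) - 10943\right) + o = \left(\left(- \frac{16383}{11178} - \frac{6767}{-15030}\right) - 10943\right) + 370662576 = \left(\left(\left(-16383\right) \frac{1}{11178} - - \frac{6767}{15030}\right) - 10943\right) + 370662576 = \left(\left(- \frac{5461}{3726} + \frac{6767}{15030}\right) - 10943\right) + 370662576 = \left(- \frac{1579583}{1555605} - 10943\right) + 370662576 = - \frac{17024565098}{1555605} + 370662576 = \frac{576587531973382}{1555605}$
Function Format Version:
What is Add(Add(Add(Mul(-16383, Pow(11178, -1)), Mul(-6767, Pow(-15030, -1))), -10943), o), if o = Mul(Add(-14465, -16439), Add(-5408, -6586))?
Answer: Rational(576587531973382, 1555605) ≈ 3.7065e+8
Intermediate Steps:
o = 370662576 (o = Mul(-30904, -11994) = 370662576)
Add(Add(Add(Mul(-16383, Pow(11178, -1)), Mul(-6767, Pow(-15030, -1))), -10943), o) = Add(Add(Add(Mul(-16383, Pow(11178, -1)), Mul(-6767, Pow(-15030, -1))), -10943), 370662576) = Add(Add(Add(Mul(-16383, Rational(1, 11178)), Mul(-6767, Rational(-1, 15030))), -10943), 370662576) = Add(Add(Add(Rational(-5461, 3726), Rational(6767, 15030)), -10943), 370662576) = Add(Add(Rational(-1579583, 1555605), -10943), 370662576) = Add(Rational(-17024565098, 1555605), 370662576) = Rational(576587531973382, 1555605)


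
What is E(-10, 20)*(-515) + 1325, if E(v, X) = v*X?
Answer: 104325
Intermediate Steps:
E(v, X) = X*v
E(-10, 20)*(-515) + 1325 = (20*(-10))*(-515) + 1325 = -200*(-515) + 1325 = 103000 + 1325 = 104325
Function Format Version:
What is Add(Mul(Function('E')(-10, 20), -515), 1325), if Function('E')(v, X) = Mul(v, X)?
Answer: 104325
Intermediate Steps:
Function('E')(v, X) = Mul(X, v)
Add(Mul(Function('E')(-10, 20), -515), 1325) = Add(Mul(Mul(20, -10), -515), 1325) = Add(Mul(-200, -515), 1325) = Add(103000, 1325) = 104325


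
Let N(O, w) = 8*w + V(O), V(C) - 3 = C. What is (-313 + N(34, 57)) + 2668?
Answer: 2848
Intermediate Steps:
V(C) = 3 + C
N(O, w) = 3 + O + 8*w (N(O, w) = 8*w + (3 + O) = 3 + O + 8*w)
(-313 + N(34, 57)) + 2668 = (-313 + (3 + 34 + 8*57)) + 2668 = (-313 + (3 + 34 + 456)) + 2668 = (-313 + 493) + 2668 = 180 + 2668 = 2848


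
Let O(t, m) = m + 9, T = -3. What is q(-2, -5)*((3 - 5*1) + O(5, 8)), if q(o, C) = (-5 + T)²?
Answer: 960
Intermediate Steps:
q(o, C) = 64 (q(o, C) = (-5 - 3)² = (-8)² = 64)
O(t, m) = 9 + m
q(-2, -5)*((3 - 5*1) + O(5, 8)) = 64*((3 - 5*1) + (9 + 8)) = 64*((3 - 5) + 17) = 64*(-2 + 17) = 64*15 = 960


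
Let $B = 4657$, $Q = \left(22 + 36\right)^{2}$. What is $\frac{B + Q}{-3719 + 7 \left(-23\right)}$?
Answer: $- \frac{8021}{3880} \approx -2.0673$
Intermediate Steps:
$Q = 3364$ ($Q = 58^{2} = 3364$)
$\frac{B + Q}{-3719 + 7 \left(-23\right)} = \frac{4657 + 3364}{-3719 + 7 \left(-23\right)} = \frac{8021}{-3719 - 161} = \frac{8021}{-3880} = 8021 \left(- \frac{1}{3880}\right) = - \frac{8021}{3880}$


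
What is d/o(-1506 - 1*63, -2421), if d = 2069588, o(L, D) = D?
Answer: -2069588/2421 ≈ -854.85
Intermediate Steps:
d/o(-1506 - 1*63, -2421) = 2069588/(-2421) = 2069588*(-1/2421) = -2069588/2421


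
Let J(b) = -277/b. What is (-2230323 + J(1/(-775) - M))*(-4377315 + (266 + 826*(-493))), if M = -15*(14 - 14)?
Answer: 9643398210016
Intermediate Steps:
M = 0 (M = -15*0 = 0)
(-2230323 + J(1/(-775) - M))*(-4377315 + (266 + 826*(-493))) = (-2230323 - 277/(1/(-775) - 1*0))*(-4377315 + (266 + 826*(-493))) = (-2230323 - 277/(-1/775 + 0))*(-4377315 + (266 - 407218)) = (-2230323 - 277/(-1/775))*(-4377315 - 406952) = (-2230323 - 277*(-775))*(-4784267) = (-2230323 + 214675)*(-4784267) = -2015648*(-4784267) = 9643398210016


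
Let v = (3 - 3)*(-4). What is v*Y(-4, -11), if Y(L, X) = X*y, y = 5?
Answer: 0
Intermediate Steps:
v = 0 (v = 0*(-4) = 0)
Y(L, X) = 5*X (Y(L, X) = X*5 = 5*X)
v*Y(-4, -11) = 0*(5*(-11)) = 0*(-55) = 0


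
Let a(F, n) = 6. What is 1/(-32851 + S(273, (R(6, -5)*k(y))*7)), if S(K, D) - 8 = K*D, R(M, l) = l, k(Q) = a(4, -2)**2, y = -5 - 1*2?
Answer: -1/376823 ≈ -2.6538e-6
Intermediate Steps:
y = -7 (y = -5 - 2 = -7)
k(Q) = 36 (k(Q) = 6**2 = 36)
S(K, D) = 8 + D*K (S(K, D) = 8 + K*D = 8 + D*K)
1/(-32851 + S(273, (R(6, -5)*k(y))*7)) = 1/(-32851 + (8 + (-5*36*7)*273)) = 1/(-32851 + (8 - 180*7*273)) = 1/(-32851 + (8 - 1260*273)) = 1/(-32851 + (8 - 343980)) = 1/(-32851 - 343972) = 1/(-376823) = -1/376823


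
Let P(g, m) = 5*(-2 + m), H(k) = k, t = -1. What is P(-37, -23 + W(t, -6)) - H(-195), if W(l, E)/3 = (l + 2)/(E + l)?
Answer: 475/7 ≈ 67.857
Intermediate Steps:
W(l, E) = 3*(2 + l)/(E + l) (W(l, E) = 3*((l + 2)/(E + l)) = 3*((2 + l)/(E + l)) = 3*(2 + l)/(E + l))
P(g, m) = -10 + 5*m
P(-37, -23 + W(t, -6)) - H(-195) = (-10 + 5*(-23 + 3*(2 - 1)/(-6 - 1))) - 1*(-195) = (-10 + 5*(-23 + 3*1/(-7))) + 195 = (-10 + 5*(-23 + 3*(-1/7)*1)) + 195 = (-10 + 5*(-23 - 3/7)) + 195 = (-10 + 5*(-164/7)) + 195 = (-10 - 820/7) + 195 = -890/7 + 195 = 475/7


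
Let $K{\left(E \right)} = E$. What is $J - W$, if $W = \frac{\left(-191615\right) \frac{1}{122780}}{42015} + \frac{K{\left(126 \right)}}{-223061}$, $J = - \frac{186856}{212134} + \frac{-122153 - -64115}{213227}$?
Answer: $- \frac{856886344531951892302999}{743549831421437695216380} \approx -1.1524$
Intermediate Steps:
$J = - \frac{26077288702}{22616348209}$ ($J = \left(-186856\right) \frac{1}{212134} + \left(-122153 + 64115\right) \frac{1}{213227} = - \frac{93428}{106067} - \frac{58038}{213227} = - \frac{26077288702}{22616348209} \approx -1.153$)
$W = - \frac{138545129543}{230136570760740}$ ($W = \frac{\left(-191615\right) \frac{1}{122780}}{42015} + \frac{126}{-223061} = \left(-191615\right) \frac{1}{122780} \cdot \frac{1}{42015} + 126 \left(- \frac{1}{223061}\right) = \left(- \frac{38323}{24556}\right) \frac{1}{42015} - \frac{126}{223061} = - \frac{38323}{1031720340} - \frac{126}{223061} = - \frac{138545129543}{230136570760740} \approx -0.00060201$)
$J - W = - \frac{26077288702}{22616348209} - - \frac{138545129543}{230136570760740} = - \frac{26077288702}{22616348209} + \frac{138545129543}{230136570760740} = - \frac{856886344531951892302999}{743549831421437695216380}$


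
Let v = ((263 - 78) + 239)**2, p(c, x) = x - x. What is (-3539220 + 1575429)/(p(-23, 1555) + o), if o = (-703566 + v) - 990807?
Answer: 1963791/1514597 ≈ 1.2966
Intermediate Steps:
p(c, x) = 0
v = 179776 (v = (185 + 239)**2 = 424**2 = 179776)
o = -1514597 (o = (-703566 + 179776) - 990807 = -523790 - 990807 = -1514597)
(-3539220 + 1575429)/(p(-23, 1555) + o) = (-3539220 + 1575429)/(0 - 1514597) = -1963791/(-1514597) = -1963791*(-1/1514597) = 1963791/1514597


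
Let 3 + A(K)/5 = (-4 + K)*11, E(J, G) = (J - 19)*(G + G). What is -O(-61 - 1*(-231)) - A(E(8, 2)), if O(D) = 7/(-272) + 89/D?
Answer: 3610123/1360 ≈ 2654.5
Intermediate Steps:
E(J, G) = 2*G*(-19 + J) (E(J, G) = (-19 + J)*(2*G) = 2*G*(-19 + J))
A(K) = -235 + 55*K (A(K) = -15 + 5*((-4 + K)*11) = -15 + 5*(-44 + 11*K) = -15 + (-220 + 55*K) = -235 + 55*K)
O(D) = -7/272 + 89/D (O(D) = 7*(-1/272) + 89/D = -7/272 + 89/D)
-O(-61 - 1*(-231)) - A(E(8, 2)) = -(-7/272 + 89/(-61 - 1*(-231))) - (-235 + 55*(2*2*(-19 + 8))) = -(-7/272 + 89/(-61 + 231)) - (-235 + 55*(2*2*(-11))) = -(-7/272 + 89/170) - (-235 + 55*(-44)) = -(-7/272 + 89*(1/170)) - (-235 - 2420) = -(-7/272 + 89/170) - 1*(-2655) = -1*677/1360 + 2655 = -677/1360 + 2655 = 3610123/1360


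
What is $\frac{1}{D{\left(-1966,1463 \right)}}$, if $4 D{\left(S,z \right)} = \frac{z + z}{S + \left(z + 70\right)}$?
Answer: $- \frac{866}{1463} \approx -0.59193$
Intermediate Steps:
$D{\left(S,z \right)} = \frac{z}{2 \left(70 + S + z\right)}$ ($D{\left(S,z \right)} = \frac{\left(z + z\right) \frac{1}{S + \left(z + 70\right)}}{4} = \frac{2 z \frac{1}{S + \left(70 + z\right)}}{4} = \frac{2 z \frac{1}{70 + S + z}}{4} = \frac{z}{2 \left(70 + S + z\right)}$)
$\frac{1}{D{\left(-1966,1463 \right)}} = \frac{1}{\frac{1}{2} \cdot 1463 \frac{1}{70 - 1966 + 1463}} = \frac{1}{\frac{1}{2} \cdot 1463 \frac{1}{-433}} = \frac{1}{\frac{1}{2} \cdot 1463 \left(- \frac{1}{433}\right)} = \frac{1}{- \frac{1463}{866}} = - \frac{866}{1463}$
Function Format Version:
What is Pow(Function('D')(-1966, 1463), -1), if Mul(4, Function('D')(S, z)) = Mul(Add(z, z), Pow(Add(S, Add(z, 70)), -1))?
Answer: Rational(-866, 1463) ≈ -0.59193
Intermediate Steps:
Function('D')(S, z) = Mul(Rational(1, 2), z, Pow(Add(70, S, z), -1)) (Function('D')(S, z) = Mul(Rational(1, 4), Mul(Add(z, z), Pow(Add(S, Add(z, 70)), -1))) = Mul(Rational(1, 4), Mul(Mul(2, z), Pow(Add(S, Add(70, z)), -1))) = Mul(Rational(1, 4), Mul(Mul(2, z), Pow(Add(70, S, z), -1))) = Mul(Rational(1, 4), Mul(2, z, Pow(Add(70, S, z), -1))) = Mul(Rational(1, 2), z, Pow(Add(70, S, z), -1)))
Pow(Function('D')(-1966, 1463), -1) = Pow(Mul(Rational(1, 2), 1463, Pow(Add(70, -1966, 1463), -1)), -1) = Pow(Mul(Rational(1, 2), 1463, Pow(-433, -1)), -1) = Pow(Mul(Rational(1, 2), 1463, Rational(-1, 433)), -1) = Pow(Rational(-1463, 866), -1) = Rational(-866, 1463)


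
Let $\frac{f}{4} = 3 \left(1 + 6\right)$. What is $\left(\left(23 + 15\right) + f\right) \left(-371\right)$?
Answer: $-45262$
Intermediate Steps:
$f = 84$ ($f = 4 \cdot 3 \left(1 + 6\right) = 4 \cdot 3 \cdot 7 = 4 \cdot 21 = 84$)
$\left(\left(23 + 15\right) + f\right) \left(-371\right) = \left(\left(23 + 15\right) + 84\right) \left(-371\right) = \left(38 + 84\right) \left(-371\right) = 122 \left(-371\right) = -45262$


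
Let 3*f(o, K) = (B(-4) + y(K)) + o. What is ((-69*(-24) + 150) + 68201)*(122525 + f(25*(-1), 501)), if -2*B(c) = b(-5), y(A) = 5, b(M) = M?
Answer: 51463195805/6 ≈ 8.5772e+9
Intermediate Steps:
B(c) = 5/2 (B(c) = -1/2*(-5) = 5/2)
f(o, K) = 5/2 + o/3 (f(o, K) = ((5/2 + 5) + o)/3 = (15/2 + o)/3 = 5/2 + o/3)
((-69*(-24) + 150) + 68201)*(122525 + f(25*(-1), 501)) = ((-69*(-24) + 150) + 68201)*(122525 + (5/2 + (25*(-1))/3)) = ((1656 + 150) + 68201)*(122525 + (5/2 + (1/3)*(-25))) = (1806 + 68201)*(122525 + (5/2 - 25/3)) = 70007*(122525 - 35/6) = 70007*(735115/6) = 51463195805/6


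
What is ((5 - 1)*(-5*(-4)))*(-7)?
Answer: -560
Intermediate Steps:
((5 - 1)*(-5*(-4)))*(-7) = (4*20)*(-7) = 80*(-7) = -560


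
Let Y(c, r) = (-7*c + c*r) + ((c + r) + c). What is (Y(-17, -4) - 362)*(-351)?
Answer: 74763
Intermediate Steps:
Y(c, r) = r - 5*c + c*r (Y(c, r) = (-7*c + c*r) + (r + 2*c) = r - 5*c + c*r)
(Y(-17, -4) - 362)*(-351) = ((-4 - 5*(-17) - 17*(-4)) - 362)*(-351) = ((-4 + 85 + 68) - 362)*(-351) = (149 - 362)*(-351) = -213*(-351) = 74763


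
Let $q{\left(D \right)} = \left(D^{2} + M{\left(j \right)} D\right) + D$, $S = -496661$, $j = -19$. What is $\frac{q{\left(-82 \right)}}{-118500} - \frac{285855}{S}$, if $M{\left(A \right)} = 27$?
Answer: $\frac{2639550216}{4904527375} \approx 0.53819$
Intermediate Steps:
$q{\left(D \right)} = D^{2} + 28 D$ ($q{\left(D \right)} = \left(D^{2} + 27 D\right) + D = D^{2} + 28 D$)
$\frac{q{\left(-82 \right)}}{-118500} - \frac{285855}{S} = \frac{\left(-82\right) \left(28 - 82\right)}{-118500} - \frac{285855}{-496661} = \left(-82\right) \left(-54\right) \left(- \frac{1}{118500}\right) - - \frac{285855}{496661} = 4428 \left(- \frac{1}{118500}\right) + \frac{285855}{496661} = - \frac{369}{9875} + \frac{285855}{496661} = \frac{2639550216}{4904527375}$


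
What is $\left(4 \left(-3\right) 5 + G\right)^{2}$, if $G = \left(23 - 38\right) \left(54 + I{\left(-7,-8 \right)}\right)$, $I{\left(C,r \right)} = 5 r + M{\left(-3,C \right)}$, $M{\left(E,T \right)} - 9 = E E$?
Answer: $291600$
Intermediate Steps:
$M{\left(E,T \right)} = 9 + E^{2}$ ($M{\left(E,T \right)} = 9 + E E = 9 + E^{2}$)
$I{\left(C,r \right)} = 18 + 5 r$ ($I{\left(C,r \right)} = 5 r + \left(9 + \left(-3\right)^{2}\right) = 5 r + \left(9 + 9\right) = 5 r + 18 = 18 + 5 r$)
$G = -480$ ($G = \left(23 - 38\right) \left(54 + \left(18 + 5 \left(-8\right)\right)\right) = - 15 \left(54 + \left(18 - 40\right)\right) = - 15 \left(54 - 22\right) = \left(-15\right) 32 = -480$)
$\left(4 \left(-3\right) 5 + G\right)^{2} = \left(4 \left(-3\right) 5 - 480\right)^{2} = \left(\left(-12\right) 5 - 480\right)^{2} = \left(-60 - 480\right)^{2} = \left(-540\right)^{2} = 291600$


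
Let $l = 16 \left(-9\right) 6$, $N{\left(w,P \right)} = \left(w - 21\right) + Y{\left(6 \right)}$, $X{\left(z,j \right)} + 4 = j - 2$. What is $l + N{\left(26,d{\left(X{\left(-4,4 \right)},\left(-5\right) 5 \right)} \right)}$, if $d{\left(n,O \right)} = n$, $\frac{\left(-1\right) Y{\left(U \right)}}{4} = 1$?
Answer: $-863$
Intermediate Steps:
$X{\left(z,j \right)} = -6 + j$ ($X{\left(z,j \right)} = -4 + \left(j - 2\right) = -4 + \left(-2 + j\right) = -6 + j$)
$Y{\left(U \right)} = -4$ ($Y{\left(U \right)} = \left(-4\right) 1 = -4$)
$N{\left(w,P \right)} = -25 + w$ ($N{\left(w,P \right)} = \left(w - 21\right) - 4 = \left(-21 + w\right) - 4 = -25 + w$)
$l = -864$ ($l = \left(-144\right) 6 = -864$)
$l + N{\left(26,d{\left(X{\left(-4,4 \right)},\left(-5\right) 5 \right)} \right)} = -864 + \left(-25 + 26\right) = -864 + 1 = -863$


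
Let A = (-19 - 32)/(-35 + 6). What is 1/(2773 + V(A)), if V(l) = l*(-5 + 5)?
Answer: 1/2773 ≈ 0.00036062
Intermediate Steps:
A = 51/29 (A = -51/(-29) = -51*(-1/29) = 51/29 ≈ 1.7586)
V(l) = 0 (V(l) = l*0 = 0)
1/(2773 + V(A)) = 1/(2773 + 0) = 1/2773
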